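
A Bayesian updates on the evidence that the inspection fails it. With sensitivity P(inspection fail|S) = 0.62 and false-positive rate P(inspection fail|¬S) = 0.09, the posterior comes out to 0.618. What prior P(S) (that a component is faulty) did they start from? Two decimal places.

Bayes' rule in odds form gives O(S|E) = O(S)·[P(E|S)/P(E|¬S)], hence O(S) = O(S|E)/LR.
Posterior odds = 0.618/(1−0.618) = 1.6178. LR = 0.62/0.09 = 6.8889.
Prior odds = 1.6178/6.8889 = 0.2348, so P(S) = 0.2348/(1+0.2348) ≈ 0.19.

P(S) = 0.19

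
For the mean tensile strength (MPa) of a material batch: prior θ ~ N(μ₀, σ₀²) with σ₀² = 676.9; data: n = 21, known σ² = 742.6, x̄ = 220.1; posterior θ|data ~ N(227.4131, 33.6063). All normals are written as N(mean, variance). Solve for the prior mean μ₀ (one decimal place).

The posterior mean is a precision-weighted average: μ_n = (τ₀μ₀ + τ_data·x̄)/(τ₀+τ_data), with τ₀=1/σ₀² and τ_data=n/σ².
Here τ₀ = 1/676.9 = 0.001477 and τ_data = 21/742.6 = 0.028279, so τ_n = 0.029756.
Rearranging for μ₀: μ₀ = (μ_n·τ_n − τ_data·x̄)/τ₀ = (227.4131·0.029756 − 0.028279·220.1) / 0.001477 = 0.542696/0.001477 ≈ 367.4.

μ₀ = 367.4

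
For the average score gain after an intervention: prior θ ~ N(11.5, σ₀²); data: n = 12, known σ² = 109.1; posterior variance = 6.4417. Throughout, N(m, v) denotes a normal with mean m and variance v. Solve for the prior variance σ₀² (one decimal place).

σ₀² = 22.1

For the Normal–Normal model with known σ², precisions add: τ_n = τ₀ + n/σ².
So 1/σ₀² = 1/6.4417 − 12/109.1 = 0.155239 − 0.109991 = 0.045248.
Hence σ₀² = 1/0.045248 ≈ 22.1.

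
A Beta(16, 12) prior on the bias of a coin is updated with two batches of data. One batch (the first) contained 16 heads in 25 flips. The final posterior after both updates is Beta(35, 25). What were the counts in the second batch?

Because Beta–binomial updating is additive in the counts, the combined data contributed (α_post−α_prior, β_post−β_prior) successes and failures.
Total across both batches: 35−16=19 heads, 25−12=13 tails.
Subtract the first batch: 19−16=3 heads and 13−9=4 tails.

3 heads and 4 tails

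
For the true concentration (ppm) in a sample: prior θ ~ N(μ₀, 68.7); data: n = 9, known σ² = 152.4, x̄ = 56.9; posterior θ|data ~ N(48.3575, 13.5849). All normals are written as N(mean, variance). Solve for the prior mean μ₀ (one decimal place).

The posterior mean is a precision-weighted average: μ_n = (τ₀μ₀ + τ_data·x̄)/(τ₀+τ_data), with τ₀=1/σ₀² and τ_data=n/σ².
Here τ₀ = 1/68.7 = 0.014556 and τ_data = 9/152.4 = 0.059055, so τ_n = 0.073611.
Rearranging for μ₀: μ₀ = (μ_n·τ_n − τ_data·x̄)/τ₀ = (48.3575·0.073611 − 0.059055·56.9) / 0.014556 = 0.199414/0.014556 ≈ 13.7.

μ₀ = 13.7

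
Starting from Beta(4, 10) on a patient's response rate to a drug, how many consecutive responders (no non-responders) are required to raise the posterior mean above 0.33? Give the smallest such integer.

After k responders and 0 non-responders the posterior is Beta(4+k, 10), with mean (4+k)/(4+10+k).
Set (4+k)/(14+k) > 0.33 and solve: k > (0.33·14 − 4)/(1 − 0.33) = 0.925.
The smallest integer exceeding 0.925 is 1, and checking k=1: (5)/(15) = 0.3333 > 0.33.

k = 1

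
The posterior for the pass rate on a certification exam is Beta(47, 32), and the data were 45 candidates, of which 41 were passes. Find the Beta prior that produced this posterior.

Beta(6, 28)

Beta is conjugate to the binomial likelihood: posterior = Beta(α+s, β+f).
Subtract the data counts: 47−41=6, 32−4=28.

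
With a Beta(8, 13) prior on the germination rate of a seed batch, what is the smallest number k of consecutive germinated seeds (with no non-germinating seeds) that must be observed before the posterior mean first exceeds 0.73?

k = 28

After k germinated seeds and 0 non-germinating seeds the posterior is Beta(8+k, 13), with mean (8+k)/(8+13+k).
Set (8+k)/(21+k) > 0.73 and solve: k > (0.73·21 − 8)/(1 − 0.73) = 27.148.
The smallest integer exceeding 27.148 is 28, and checking k=28: (36)/(49) = 0.7347 > 0.73.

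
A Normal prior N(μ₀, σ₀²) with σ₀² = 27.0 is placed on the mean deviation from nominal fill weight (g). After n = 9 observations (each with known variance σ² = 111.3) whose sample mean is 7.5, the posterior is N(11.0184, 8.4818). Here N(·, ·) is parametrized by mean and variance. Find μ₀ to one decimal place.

With known observation variance, the Normal–Normal posterior has precision τ_n = τ₀ + n/σ² and mean μ_n = (τ₀μ₀ + (n/σ²)x̄)/τ_n.
Here τ₀ = 1/27.0 = 0.037037 and τ_data = 9/111.3 = 0.080863, so τ_n = 0.117900.
Rearranging for μ₀: μ₀ = (μ_n·τ_n − τ_data·x̄)/τ₀ = (11.0184·0.117900 − 0.080863·7.5) / 0.037037 = 0.692597/0.037037 ≈ 18.7.

μ₀ = 18.7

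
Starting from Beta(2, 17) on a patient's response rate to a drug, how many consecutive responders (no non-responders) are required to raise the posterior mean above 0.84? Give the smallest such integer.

k = 88

After k responders and 0 non-responders the posterior is Beta(2+k, 17), with mean (2+k)/(2+17+k).
Set (2+k)/(19+k) > 0.84 and solve: k > (0.84·19 − 2)/(1 − 0.84) = 87.250.
The smallest integer exceeding 87.250 is 88, and checking k=88: (90)/(107) = 0.8411 > 0.84.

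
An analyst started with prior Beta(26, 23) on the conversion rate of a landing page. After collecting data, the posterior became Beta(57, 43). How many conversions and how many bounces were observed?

31 conversions and 20 bounces

Beta is conjugate to the binomial likelihood: posterior = Beta(a+s, b+f).
Match parameters: s=57−26=31, f=43−23=20.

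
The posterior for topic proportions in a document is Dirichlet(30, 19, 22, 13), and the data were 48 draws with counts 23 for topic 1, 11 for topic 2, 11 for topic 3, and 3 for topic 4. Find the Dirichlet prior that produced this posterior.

Dirichlet(7, 8, 11, 10)

For a Dirichlet(α) prior with multinomial counts c, the posterior is Dirichlet(α + c) componentwise.
Subtract each count from the matching posterior parameter: 30−23=7, 19−11=8, 22−11=11, 13−3=10.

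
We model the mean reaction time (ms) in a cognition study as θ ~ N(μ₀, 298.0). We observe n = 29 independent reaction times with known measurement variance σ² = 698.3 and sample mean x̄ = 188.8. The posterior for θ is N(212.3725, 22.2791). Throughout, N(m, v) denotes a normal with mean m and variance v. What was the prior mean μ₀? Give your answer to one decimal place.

μ₀ = 504.1

With known observation variance, the Normal–Normal posterior has precision τ_n = τ₀ + n/σ² and mean μ_n = (τ₀μ₀ + (n/σ²)x̄)/τ_n.
Here τ₀ = 1/298.0 = 0.003356 and τ_data = 29/698.3 = 0.041529, so τ_n = 0.044885.
Rearranging for μ₀: μ₀ = (μ_n·τ_n − τ_data·x̄)/τ₀ = (212.3725·0.044885 − 0.041529·188.8) / 0.003356 = 1.691664/0.003356 ≈ 504.1.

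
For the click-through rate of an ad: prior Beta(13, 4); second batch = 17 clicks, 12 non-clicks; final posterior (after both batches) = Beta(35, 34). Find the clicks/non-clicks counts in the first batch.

Sequential conjugate updates are equivalent to a single update on the pooled data, so total successes = posterior α − prior α and total failures = posterior β − prior β.
Total across both batches: 35−13=22 clicks, 34−4=30 non-clicks.
Subtract the second batch: 22−17=5 clicks and 30−12=18 non-clicks.

5 clicks and 18 non-clicks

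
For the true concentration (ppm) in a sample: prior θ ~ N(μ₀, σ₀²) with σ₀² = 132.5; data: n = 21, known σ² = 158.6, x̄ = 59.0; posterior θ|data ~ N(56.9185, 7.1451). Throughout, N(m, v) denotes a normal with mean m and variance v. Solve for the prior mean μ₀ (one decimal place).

With known observation variance, the Normal–Normal posterior has precision τ_n = τ₀ + n/σ² and mean μ_n = (τ₀μ₀ + (n/σ²)x̄)/τ_n.
Here τ₀ = 1/132.5 = 0.007547 and τ_data = 21/158.6 = 0.132409, so τ_n = 0.139956.
Rearranging for μ₀: μ₀ = (μ_n·τ_n − τ_data·x̄)/τ₀ = (56.9185·0.139956 − 0.132409·59.0) / 0.007547 = 0.153955/0.007547 ≈ 20.4.

μ₀ = 20.4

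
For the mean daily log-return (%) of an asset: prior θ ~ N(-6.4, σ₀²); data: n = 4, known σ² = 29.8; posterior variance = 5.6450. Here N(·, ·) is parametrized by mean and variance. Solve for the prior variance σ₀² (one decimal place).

σ₀² = 23.3

For the Normal–Normal model with known σ², precisions add: τ_n = τ₀ + n/σ².
So 1/σ₀² = 1/5.6450 − 4/29.8 = 0.177148 − 0.134228 = 0.042920.
Hence σ₀² = 1/0.042920 ≈ 23.3.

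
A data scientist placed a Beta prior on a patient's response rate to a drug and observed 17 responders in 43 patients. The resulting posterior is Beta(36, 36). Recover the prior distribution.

A Beta(α, β) prior with s successes and f failures in binomial data gives a Beta(α+s, β+f) posterior.
So α = 36 − 17 = 19 and β = 36 − 26 = 10.

Beta(19, 10)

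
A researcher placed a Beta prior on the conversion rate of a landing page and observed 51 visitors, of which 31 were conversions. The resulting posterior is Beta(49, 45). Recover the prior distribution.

Beta(18, 25)

Under Beta–binomial conjugacy the posterior parameters are (α+s, β+f).
So α = 49 − 31 = 18 and β = 45 − 20 = 25.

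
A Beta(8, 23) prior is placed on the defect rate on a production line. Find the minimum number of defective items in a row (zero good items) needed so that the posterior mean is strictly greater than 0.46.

After k defective items and 0 good items the posterior is Beta(8+k, 23), with mean (8+k)/(8+23+k).
Set (8+k)/(31+k) > 0.46 and solve: k > (0.46·31 − 8)/(1 − 0.46) = 11.593.
The smallest integer exceeding 11.593 is 12.

k = 12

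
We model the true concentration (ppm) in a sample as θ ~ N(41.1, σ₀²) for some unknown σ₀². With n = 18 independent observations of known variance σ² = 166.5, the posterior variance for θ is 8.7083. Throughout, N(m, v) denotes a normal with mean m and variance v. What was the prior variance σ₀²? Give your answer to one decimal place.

σ₀² = 148.7

Posterior precision equals prior precision plus data precision: 1/σ_n² = 1/σ₀² + n/σ².
So 1/σ₀² = 1/8.7083 − 18/166.5 = 0.114833 − 0.108108 = 0.006725.
Hence σ₀² = 1/0.006725 ≈ 148.7.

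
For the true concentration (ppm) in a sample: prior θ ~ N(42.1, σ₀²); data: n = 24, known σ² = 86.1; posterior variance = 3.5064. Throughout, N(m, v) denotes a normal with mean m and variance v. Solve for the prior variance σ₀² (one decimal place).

Posterior precision equals prior precision plus data precision: 1/σ_n² = 1/σ₀² + n/σ².
So 1/σ₀² = 1/3.5064 − 24/86.1 = 0.285193 − 0.278746 = 0.006447.
Hence σ₀² = 1/0.006447 ≈ 155.1.

σ₀² = 155.1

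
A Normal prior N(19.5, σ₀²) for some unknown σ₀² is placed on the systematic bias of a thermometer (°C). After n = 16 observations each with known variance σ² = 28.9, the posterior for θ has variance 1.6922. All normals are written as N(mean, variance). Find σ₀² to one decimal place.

σ₀² = 26.8

For the Normal–Normal model with known σ², precisions add: τ_n = τ₀ + n/σ².
So 1/σ₀² = 1/1.6922 − 16/28.9 = 0.590947 − 0.553633 = 0.037314.
Hence σ₀² = 1/0.037314 ≈ 26.8.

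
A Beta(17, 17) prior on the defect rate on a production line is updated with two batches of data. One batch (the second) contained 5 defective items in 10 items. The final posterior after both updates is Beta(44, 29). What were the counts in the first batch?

22 defective items and 7 good items

Sequential conjugate updates are equivalent to a single update on the pooled data, so total successes = posterior α − prior α and total failures = posterior β − prior β.
Total across both batches: 44−17=27 defective items, 29−17=12 good items.
Subtract the second batch: 27−5=22 defective items and 12−5=7 good items.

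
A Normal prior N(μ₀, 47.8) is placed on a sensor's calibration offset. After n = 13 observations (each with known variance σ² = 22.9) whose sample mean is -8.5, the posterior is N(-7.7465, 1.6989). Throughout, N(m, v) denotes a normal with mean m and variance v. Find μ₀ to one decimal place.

The posterior mean is a precision-weighted average: μ_n = (τ₀μ₀ + τ_data·x̄)/(τ₀+τ_data), with τ₀=1/σ₀² and τ_data=n/σ².
Here τ₀ = 1/47.8 = 0.020921 and τ_data = 13/22.9 = 0.567686, so τ_n = 0.588607.
Rearranging for μ₀: μ₀ = (μ_n·τ_n − τ_data·x̄)/τ₀ = (-7.7465·0.588607 − 0.567686·-8.5) / 0.020921 = 0.265687/0.020921 ≈ 12.7.

μ₀ = 12.7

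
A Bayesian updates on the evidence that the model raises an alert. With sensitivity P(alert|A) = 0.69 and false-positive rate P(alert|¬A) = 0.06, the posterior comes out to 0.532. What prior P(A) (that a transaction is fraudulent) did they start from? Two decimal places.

P(A) = 0.09

Bayes' rule in odds form gives O(A|E) = O(A)·[P(E|A)/P(E|¬A)], hence O(A) = O(A|E)/LR.
Posterior odds = 0.532/(1−0.532) = 1.1368. LR = 0.69/0.06 = 11.5000.
Prior odds = 1.1368/11.5000 = 0.0989, so P(A) = 0.0989/(1+0.0989) ≈ 0.09.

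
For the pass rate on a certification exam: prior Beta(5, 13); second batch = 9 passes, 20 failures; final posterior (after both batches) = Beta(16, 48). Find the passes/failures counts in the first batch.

2 passes and 15 failures

Because Beta–binomial updating is additive in the counts, the combined data contributed (α_post−α_prior, β_post−β_prior) successes and failures.
Total across both batches: 16−5=11 passes, 48−13=35 failures.
Subtract the second batch: 11−9=2 passes and 35−20=15 failures.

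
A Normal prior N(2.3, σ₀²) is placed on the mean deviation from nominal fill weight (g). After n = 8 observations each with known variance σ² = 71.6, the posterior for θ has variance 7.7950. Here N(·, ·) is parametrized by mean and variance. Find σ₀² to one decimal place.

σ₀² = 60.4

For the Normal–Normal model with known σ², precisions add: τ_n = τ₀ + n/σ².
So 1/σ₀² = 1/7.7950 − 8/71.6 = 0.128287 − 0.111732 = 0.016555.
Hence σ₀² = 1/0.016555 ≈ 60.4.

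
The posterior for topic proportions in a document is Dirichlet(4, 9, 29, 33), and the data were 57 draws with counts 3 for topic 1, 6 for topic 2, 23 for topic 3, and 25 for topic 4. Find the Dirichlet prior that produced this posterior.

Dirichlet(1, 3, 6, 8)

For a Dirichlet(α) prior with multinomial counts c, the posterior is Dirichlet(α + c) componentwise.
Subtract each count from the matching posterior parameter: 4−3=1, 9−6=3, 29−23=6, 33−25=8.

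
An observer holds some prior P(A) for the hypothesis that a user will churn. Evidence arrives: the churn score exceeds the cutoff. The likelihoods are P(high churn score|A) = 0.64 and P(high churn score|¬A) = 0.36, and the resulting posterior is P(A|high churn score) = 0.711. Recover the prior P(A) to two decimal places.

P(A) = 0.58

In odds form, posterior odds = prior odds × likelihood ratio, so prior odds = posterior odds ÷ LR.
Posterior odds = 0.711/(1−0.711) = 2.4602. LR = 0.64/0.36 = 1.7778.
Prior odds = 2.4602/1.7778 = 1.3838, so P(A) = 1.3838/(1+1.3838) ≈ 0.58.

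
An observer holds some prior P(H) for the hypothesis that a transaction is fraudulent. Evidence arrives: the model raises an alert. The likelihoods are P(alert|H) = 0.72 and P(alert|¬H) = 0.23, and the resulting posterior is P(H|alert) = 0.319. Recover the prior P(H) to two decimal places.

P(H) = 0.13

In odds form, posterior odds = prior odds × likelihood ratio, so prior odds = posterior odds ÷ LR.
Posterior odds = 0.319/(1−0.319) = 0.4684. LR = 0.72/0.23 = 3.1304.
Prior odds = 0.4684/3.1304 = 0.1496, so P(H) = 0.1496/(1+0.1496) ≈ 0.13.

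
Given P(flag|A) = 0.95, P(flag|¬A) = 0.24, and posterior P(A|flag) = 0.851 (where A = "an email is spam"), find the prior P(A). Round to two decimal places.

In odds form, posterior odds = prior odds × likelihood ratio, so prior odds = posterior odds ÷ LR.
Posterior odds = 0.851/(1−0.851) = 5.7114. LR = 0.95/0.24 = 3.9583.
Prior odds = 5.7114/3.9583 = 1.4429, so P(A) = 1.4429/(1+1.4429) ≈ 0.59.

P(A) = 0.59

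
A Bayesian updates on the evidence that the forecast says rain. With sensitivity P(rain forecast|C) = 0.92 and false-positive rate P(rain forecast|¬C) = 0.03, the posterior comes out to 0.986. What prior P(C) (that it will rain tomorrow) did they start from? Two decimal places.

Bayes' rule in odds form gives O(C|E) = O(C)·[P(E|C)/P(E|¬C)], hence O(C) = O(C|E)/LR.
Posterior odds = 0.986/(1−0.986) = 70.4286. LR = 0.92/0.03 = 30.6667.
Prior odds = 70.4286/30.6667 = 2.2966, so P(C) = 2.2966/(1+2.2966) ≈ 0.70.

P(C) = 0.70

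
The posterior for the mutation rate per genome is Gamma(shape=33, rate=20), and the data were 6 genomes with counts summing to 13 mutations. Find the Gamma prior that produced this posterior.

Gamma(shape=20, rate=14)

Gamma–Poisson conjugacy: posterior shape = α + Σxᵢ, posterior rate = β + n.
So α = 33 − 13 = 20 and β = 20 − 6 = 14.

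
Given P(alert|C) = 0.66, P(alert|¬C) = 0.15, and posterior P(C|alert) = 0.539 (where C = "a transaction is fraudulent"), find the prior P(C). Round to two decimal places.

Bayes' rule in odds form gives O(C|E) = O(C)·[P(E|C)/P(E|¬C)], hence O(C) = O(C|E)/LR.
Posterior odds = 0.539/(1−0.539) = 1.1692. LR = 0.66/0.15 = 4.4000.
Prior odds = 1.1692/4.4000 = 0.2657, so P(C) = 0.2657/(1+0.2657) ≈ 0.21.

P(C) = 0.21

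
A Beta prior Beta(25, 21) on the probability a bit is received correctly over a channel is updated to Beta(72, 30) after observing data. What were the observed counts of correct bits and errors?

A Beta(a, b) prior with s successes and f failures in binomial data gives a Beta(a+s, b+f) posterior.
Match parameters: s=72−25=47, f=30−21=9.

47 correct bits and 9 errors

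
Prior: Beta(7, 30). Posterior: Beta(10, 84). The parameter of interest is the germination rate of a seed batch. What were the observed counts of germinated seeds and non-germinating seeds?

3 germinated seeds and 54 non-germinating seeds

Under Beta–binomial conjugacy the posterior parameters are (α+s, β+f).
So s = 10 − 7 = 3 and f = 84 − 30 = 54.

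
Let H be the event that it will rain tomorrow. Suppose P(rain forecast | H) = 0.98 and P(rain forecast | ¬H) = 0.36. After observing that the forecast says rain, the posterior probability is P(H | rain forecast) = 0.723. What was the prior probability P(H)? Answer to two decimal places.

P(H) = 0.49

In odds form, posterior odds = prior odds × likelihood ratio, so prior odds = posterior odds ÷ LR.
Posterior odds = 0.723/(1−0.723) = 2.6101. LR = 0.98/0.36 = 2.7222.
Prior odds = 2.6101/2.7222 = 0.9588, so P(H) = 0.9588/(1+0.9588) ≈ 0.49.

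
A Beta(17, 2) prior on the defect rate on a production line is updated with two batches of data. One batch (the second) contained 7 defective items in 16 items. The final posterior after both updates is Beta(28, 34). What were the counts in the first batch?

4 defective items and 23 good items

Sequential conjugate updates are equivalent to a single update on the pooled data, so total successes = posterior α − prior α and total failures = posterior β − prior β.
Total across both batches: 28−17=11 defective items, 34−2=32 good items.
Subtract the second batch: 11−7=4 defective items and 32−9=23 good items.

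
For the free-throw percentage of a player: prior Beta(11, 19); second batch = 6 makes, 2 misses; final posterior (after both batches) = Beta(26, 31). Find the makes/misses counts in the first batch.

9 makes and 10 misses

Sequential conjugate updates are equivalent to a single update on the pooled data, so total successes = posterior α − prior α and total failures = posterior β − prior β.
Total across both batches: 26−11=15 makes, 31−19=12 misses.
Subtract the second batch: 15−6=9 makes and 12−2=10 misses.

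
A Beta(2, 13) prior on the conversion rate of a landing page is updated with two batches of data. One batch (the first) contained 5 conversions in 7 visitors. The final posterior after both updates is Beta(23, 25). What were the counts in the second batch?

16 conversions and 10 bounces

Because Beta–binomial updating is additive in the counts, the combined data contributed (α_post−α_prior, β_post−β_prior) successes and failures.
Total across both batches: 23−2=21 conversions, 25−13=12 bounces.
Subtract the first batch: 21−5=16 conversions and 12−2=10 bounces.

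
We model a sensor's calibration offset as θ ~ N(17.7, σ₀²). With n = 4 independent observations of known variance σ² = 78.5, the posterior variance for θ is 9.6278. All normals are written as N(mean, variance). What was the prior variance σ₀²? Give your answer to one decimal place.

Posterior precision equals prior precision plus data precision: 1/σ_n² = 1/σ₀² + n/σ².
So 1/σ₀² = 1/9.6278 − 4/78.5 = 0.103866 − 0.050955 = 0.052911.
Hence σ₀² = 1/0.052911 ≈ 18.9.

σ₀² = 18.9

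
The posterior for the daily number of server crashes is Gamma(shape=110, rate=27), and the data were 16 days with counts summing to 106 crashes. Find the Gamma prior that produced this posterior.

Gamma(shape=4, rate=11)

Gamma–Poisson conjugacy: posterior shape = α + Σxᵢ, posterior rate = β + n.
So α = 110 − 106 = 4 and β = 27 − 16 = 11.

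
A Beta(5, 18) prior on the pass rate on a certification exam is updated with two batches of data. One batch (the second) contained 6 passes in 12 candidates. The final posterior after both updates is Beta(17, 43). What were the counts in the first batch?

6 passes and 19 failures

Because Beta–binomial updating is additive in the counts, the combined data contributed (α_post−α_prior, β_post−β_prior) successes and failures.
Total across both batches: 17−5=12 passes, 43−18=25 failures.
Subtract the second batch: 12−6=6 passes and 25−6=19 failures.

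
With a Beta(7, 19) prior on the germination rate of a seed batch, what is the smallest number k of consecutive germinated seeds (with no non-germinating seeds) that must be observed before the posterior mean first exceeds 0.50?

After k germinated seeds and 0 non-germinating seeds the posterior is Beta(7+k, 19), with mean (7+k)/(7+19+k).
Set (7+k)/(26+k) > 0.50 and solve: k > (0.50·26 − 7)/(1 − 0.50) = 12.000.
The smallest integer exceeding 12.000 is 13, and checking k=13: (20)/(39) = 0.5128 > 0.50.

k = 13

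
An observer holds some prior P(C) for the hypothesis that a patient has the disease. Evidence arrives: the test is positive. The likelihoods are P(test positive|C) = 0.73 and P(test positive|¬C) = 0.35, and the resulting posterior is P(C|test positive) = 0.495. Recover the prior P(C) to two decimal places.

P(C) = 0.32

Bayes' rule in odds form gives O(C|E) = O(C)·[P(E|C)/P(E|¬C)], hence O(C) = O(C|E)/LR.
Posterior odds = 0.495/(1−0.495) = 0.9802. LR = 0.73/0.35 = 2.0857.
Prior odds = 0.9802/2.0857 = 0.4700, so P(C) = 0.4700/(1+0.4700) ≈ 0.32.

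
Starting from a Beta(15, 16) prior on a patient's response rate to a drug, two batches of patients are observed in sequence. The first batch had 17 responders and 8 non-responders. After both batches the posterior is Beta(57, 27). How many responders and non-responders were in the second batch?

Sequential conjugate updates are equivalent to a single update on the pooled data, so total successes = posterior α − prior α and total failures = posterior β − prior β.
Total across both batches: 57−15=42 responders, 27−16=11 non-responders.
Subtract the first batch: 42−17=25 responders and 11−8=3 non-responders.

25 responders and 3 non-responders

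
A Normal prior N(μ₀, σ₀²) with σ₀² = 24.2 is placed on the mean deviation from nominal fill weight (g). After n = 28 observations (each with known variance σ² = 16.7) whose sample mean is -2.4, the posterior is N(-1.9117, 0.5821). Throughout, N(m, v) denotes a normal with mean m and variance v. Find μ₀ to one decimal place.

μ₀ = 17.9

The posterior mean is a precision-weighted average: μ_n = (τ₀μ₀ + τ_data·x̄)/(τ₀+τ_data), with τ₀=1/σ₀² and τ_data=n/σ².
Here τ₀ = 1/24.2 = 0.041322 and τ_data = 28/16.7 = 1.676647, so τ_n = 1.717969.
Rearranging for μ₀: μ₀ = (μ_n·τ_n − τ_data·x̄)/τ₀ = (-1.9117·1.717969 − 1.676647·-2.4) / 0.041322 = 0.739711/0.041322 ≈ 17.9.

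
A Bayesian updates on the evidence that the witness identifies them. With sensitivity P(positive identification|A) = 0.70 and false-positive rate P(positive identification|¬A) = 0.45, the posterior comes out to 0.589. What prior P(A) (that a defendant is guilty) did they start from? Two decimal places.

Bayes' rule in odds form gives O(A|E) = O(A)·[P(E|A)/P(E|¬A)], hence O(A) = O(A|E)/LR.
Posterior odds = 0.589/(1−0.589) = 1.4331. LR = 0.70/0.45 = 1.5556.
Prior odds = 1.4331/1.5556 = 0.9213, so P(A) = 0.9213/(1+0.9213) ≈ 0.48.

P(A) = 0.48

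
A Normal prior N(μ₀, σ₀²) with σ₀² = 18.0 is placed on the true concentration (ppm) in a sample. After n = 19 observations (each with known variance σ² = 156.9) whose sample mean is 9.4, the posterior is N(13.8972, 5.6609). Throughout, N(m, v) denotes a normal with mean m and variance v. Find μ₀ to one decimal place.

μ₀ = 23.7

The posterior mean is a precision-weighted average: μ_n = (τ₀μ₀ + τ_data·x̄)/(τ₀+τ_data), with τ₀=1/σ₀² and τ_data=n/σ².
Here τ₀ = 1/18.0 = 0.055556 and τ_data = 19/156.9 = 0.121096, so τ_n = 0.176652.
Rearranging for μ₀: μ₀ = (μ_n·τ_n − τ_data·x̄)/τ₀ = (13.8972·0.176652 − 0.121096·9.4) / 0.055556 = 1.316666/0.055556 ≈ 23.7.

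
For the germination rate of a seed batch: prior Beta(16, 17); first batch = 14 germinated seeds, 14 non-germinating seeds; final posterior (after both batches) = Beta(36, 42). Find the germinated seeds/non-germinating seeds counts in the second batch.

6 germinated seeds and 11 non-germinating seeds

Sequential conjugate updates are equivalent to a single update on the pooled data, so total successes = posterior α − prior α and total failures = posterior β − prior β.
Total across both batches: 36−16=20 germinated seeds, 42−17=25 non-germinating seeds.
Subtract the first batch: 20−14=6 germinated seeds and 25−14=11 non-germinating seeds.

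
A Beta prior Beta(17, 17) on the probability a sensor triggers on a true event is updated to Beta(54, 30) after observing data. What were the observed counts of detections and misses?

37 detections and 13 misses

Beta is conjugate to the binomial likelihood: posterior = Beta(α+s, β+f).
Match parameters: s=54−17=37, f=30−17=13.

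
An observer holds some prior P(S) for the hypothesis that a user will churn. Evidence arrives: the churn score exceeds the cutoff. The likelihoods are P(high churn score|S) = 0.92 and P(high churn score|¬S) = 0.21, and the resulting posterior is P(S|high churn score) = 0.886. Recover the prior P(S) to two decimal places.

In odds form, posterior odds = prior odds × likelihood ratio, so prior odds = posterior odds ÷ LR.
Posterior odds = 0.886/(1−0.886) = 7.7719. LR = 0.92/0.21 = 4.3810.
Prior odds = 7.7719/4.3810 = 1.7740, so P(S) = 1.7740/(1+1.7740) ≈ 0.64.

P(S) = 0.64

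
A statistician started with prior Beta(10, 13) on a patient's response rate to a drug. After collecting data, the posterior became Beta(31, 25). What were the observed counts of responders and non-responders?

21 responders and 12 non-responders

Beta is conjugate to the binomial likelihood: posterior = Beta(α+s, β+f).
Match parameters: s=31−10=21, f=25−13=12.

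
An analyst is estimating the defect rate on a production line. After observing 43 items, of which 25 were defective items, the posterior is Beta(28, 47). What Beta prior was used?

Beta(3, 29)

Beta is conjugate to the binomial likelihood: posterior = Beta(α+s, β+f).
Subtract the data counts: 28−25=3, 47−18=29.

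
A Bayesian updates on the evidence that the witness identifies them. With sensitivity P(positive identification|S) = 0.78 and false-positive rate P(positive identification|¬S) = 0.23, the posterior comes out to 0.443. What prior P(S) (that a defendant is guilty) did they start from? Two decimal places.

In odds form, posterior odds = prior odds × likelihood ratio, so prior odds = posterior odds ÷ LR.
Posterior odds = 0.443/(1−0.443) = 0.7953. LR = 0.78/0.23 = 3.3913.
Prior odds = 0.7953/3.3913 = 0.2345, so P(S) = 0.2345/(1+0.2345) ≈ 0.19.

P(S) = 0.19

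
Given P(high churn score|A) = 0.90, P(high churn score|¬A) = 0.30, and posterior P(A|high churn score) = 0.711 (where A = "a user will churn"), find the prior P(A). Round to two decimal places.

P(A) = 0.45

In odds form, posterior odds = prior odds × likelihood ratio, so prior odds = posterior odds ÷ LR.
Posterior odds = 0.711/(1−0.711) = 2.4602. LR = 0.90/0.30 = 3.0000.
Prior odds = 2.4602/3.0000 = 0.8201, so P(A) = 0.8201/(1+0.8201) ≈ 0.45.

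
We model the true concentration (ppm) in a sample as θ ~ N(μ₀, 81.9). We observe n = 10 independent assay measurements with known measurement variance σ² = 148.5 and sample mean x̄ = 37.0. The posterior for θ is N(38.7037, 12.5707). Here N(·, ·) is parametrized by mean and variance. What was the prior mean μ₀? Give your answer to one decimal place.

μ₀ = 48.1

The posterior mean is a precision-weighted average: μ_n = (τ₀μ₀ + τ_data·x̄)/(τ₀+τ_data), with τ₀=1/σ₀² and τ_data=n/σ².
Here τ₀ = 1/81.9 = 0.012210 and τ_data = 10/148.5 = 0.067340, so τ_n = 0.079550.
Rearranging for μ₀: μ₀ = (μ_n·τ_n − τ_data·x̄)/τ₀ = (38.7037·0.079550 − 0.067340·37.0) / 0.012210 = 0.587299/0.012210 ≈ 48.1.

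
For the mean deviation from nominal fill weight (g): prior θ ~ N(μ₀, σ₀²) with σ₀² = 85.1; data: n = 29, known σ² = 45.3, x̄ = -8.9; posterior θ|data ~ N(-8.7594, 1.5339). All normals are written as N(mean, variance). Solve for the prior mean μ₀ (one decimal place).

μ₀ = -1.1

With known observation variance, the Normal–Normal posterior has precision τ_n = τ₀ + n/σ² and mean μ_n = (τ₀μ₀ + (n/σ²)x̄)/τ_n.
Here τ₀ = 1/85.1 = 0.011751 and τ_data = 29/45.3 = 0.640177, so τ_n = 0.651928.
Rearranging for μ₀: μ₀ = (μ_n·τ_n − τ_data·x̄)/τ₀ = (-8.7594·0.651928 − 0.640177·-8.9) / 0.011751 = -0.012923/0.011751 ≈ -1.1.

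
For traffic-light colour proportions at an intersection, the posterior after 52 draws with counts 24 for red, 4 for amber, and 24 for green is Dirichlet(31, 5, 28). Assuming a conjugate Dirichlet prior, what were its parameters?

For a Dirichlet(α) prior with multinomial counts c, the posterior is Dirichlet(α + c) componentwise.
Subtract each count from the matching posterior parameter: 31−24=7, 5−4=1, 28−24=4.

Dirichlet(7, 1, 4)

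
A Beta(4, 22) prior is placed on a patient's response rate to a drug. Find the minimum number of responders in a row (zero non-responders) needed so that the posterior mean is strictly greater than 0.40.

After k responders and 0 non-responders the posterior is Beta(4+k, 22), with mean (4+k)/(4+22+k).
Set (4+k)/(26+k) > 0.40 and solve: k > (0.40·26 − 4)/(1 − 0.40) = 10.667.
The smallest integer exceeding 10.667 is 11.

k = 11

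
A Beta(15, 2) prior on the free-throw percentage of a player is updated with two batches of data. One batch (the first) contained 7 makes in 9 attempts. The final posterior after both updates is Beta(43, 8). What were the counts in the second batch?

Sequential conjugate updates are equivalent to a single update on the pooled data, so total successes = posterior α − prior α and total failures = posterior β − prior β.
Total across both batches: 43−15=28 makes, 8−2=6 misses.
Subtract the first batch: 28−7=21 makes and 6−2=4 misses.

21 makes and 4 misses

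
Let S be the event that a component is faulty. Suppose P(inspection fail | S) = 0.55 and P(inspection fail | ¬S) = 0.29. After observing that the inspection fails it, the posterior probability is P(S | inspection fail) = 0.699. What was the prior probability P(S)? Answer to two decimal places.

Bayes' rule in odds form gives O(S|E) = O(S)·[P(E|S)/P(E|¬S)], hence O(S) = O(S|E)/LR.
Posterior odds = 0.699/(1−0.699) = 2.3223. LR = 0.55/0.29 = 1.8966.
Prior odds = 2.3223/1.8966 = 1.2245, so P(S) = 1.2245/(1+1.2245) ≈ 0.55.

P(S) = 0.55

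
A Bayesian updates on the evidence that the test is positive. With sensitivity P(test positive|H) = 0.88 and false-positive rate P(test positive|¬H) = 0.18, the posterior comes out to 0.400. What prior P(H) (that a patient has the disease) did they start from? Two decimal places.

P(H) = 0.12

In odds form, posterior odds = prior odds × likelihood ratio, so prior odds = posterior odds ÷ LR.
Posterior odds = 0.400/(1−0.400) = 0.6667. LR = 0.88/0.18 = 4.8889.
Prior odds = 0.6667/4.8889 = 0.1364, so P(H) = 0.1364/(1+0.1364) ≈ 0.12.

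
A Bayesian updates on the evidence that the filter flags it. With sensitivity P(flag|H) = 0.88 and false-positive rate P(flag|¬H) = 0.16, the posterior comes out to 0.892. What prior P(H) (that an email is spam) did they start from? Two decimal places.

P(H) = 0.60

Bayes' rule in odds form gives O(H|E) = O(H)·[P(E|H)/P(E|¬H)], hence O(H) = O(H|E)/LR.
Posterior odds = 0.892/(1−0.892) = 8.2593. LR = 0.88/0.16 = 5.5000.
Prior odds = 8.2593/5.5000 = 1.5017, so P(H) = 1.5017/(1+1.5017) ≈ 0.60.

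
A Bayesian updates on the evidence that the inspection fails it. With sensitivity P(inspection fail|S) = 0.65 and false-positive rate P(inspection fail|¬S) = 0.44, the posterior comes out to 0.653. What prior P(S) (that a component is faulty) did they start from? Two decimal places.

P(S) = 0.56

In odds form, posterior odds = prior odds × likelihood ratio, so prior odds = posterior odds ÷ LR.
Posterior odds = 0.653/(1−0.653) = 1.8818. LR = 0.65/0.44 = 1.4773.
Prior odds = 1.8818/1.4773 = 1.2738, so P(S) = 1.2738/(1+1.2738) ≈ 0.56.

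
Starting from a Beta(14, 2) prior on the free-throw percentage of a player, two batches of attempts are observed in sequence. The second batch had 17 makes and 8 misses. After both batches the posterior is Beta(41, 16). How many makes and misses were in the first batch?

Because Beta–binomial updating is additive in the counts, the combined data contributed (α_post−α_prior, β_post−β_prior) successes and failures.
Total across both batches: 41−14=27 makes, 16−2=14 misses.
Subtract the second batch: 27−17=10 makes and 14−8=6 misses.

10 makes and 6 misses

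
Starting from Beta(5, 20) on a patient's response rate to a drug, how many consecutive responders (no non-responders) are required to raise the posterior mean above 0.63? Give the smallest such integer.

After k responders and 0 non-responders the posterior is Beta(5+k, 20), with mean (5+k)/(5+20+k).
Set (5+k)/(25+k) > 0.63 and solve: k > (0.63·25 − 5)/(1 − 0.63) = 29.054.
The smallest integer exceeding 29.054 is 30, and checking k=30: (35)/(55) = 0.6364 > 0.63.

k = 30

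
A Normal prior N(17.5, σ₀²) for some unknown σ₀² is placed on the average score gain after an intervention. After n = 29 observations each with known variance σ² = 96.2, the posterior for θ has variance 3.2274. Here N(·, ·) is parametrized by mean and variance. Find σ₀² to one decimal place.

σ₀² = 119.2

For the Normal–Normal model with known σ², precisions add: τ_n = τ₀ + n/σ².
So 1/σ₀² = 1/3.2274 − 29/96.2 = 0.309847 − 0.301455 = 0.008392.
Hence σ₀² = 1/0.008392 ≈ 119.2.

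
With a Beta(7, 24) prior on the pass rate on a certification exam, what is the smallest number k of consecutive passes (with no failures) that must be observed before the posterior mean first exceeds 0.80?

After k passes and 0 failures the posterior is Beta(7+k, 24), with mean (7+k)/(7+24+k).
Set (7+k)/(31+k) > 0.80 and solve: k > (0.80·31 − 7)/(1 − 0.80) = 89.000.
The smallest integer exceeding 89.000 is 90.

k = 90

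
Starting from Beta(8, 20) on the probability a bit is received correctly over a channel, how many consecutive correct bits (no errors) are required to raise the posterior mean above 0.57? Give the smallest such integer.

After k correct bits and 0 errors the posterior is Beta(8+k, 20), with mean (8+k)/(8+20+k).
Set (8+k)/(28+k) > 0.57 and solve: k > (0.57·28 − 8)/(1 − 0.57) = 18.512.
The smallest integer exceeding 18.512 is 19, and checking k=19: (27)/(47) = 0.5745 > 0.57.

k = 19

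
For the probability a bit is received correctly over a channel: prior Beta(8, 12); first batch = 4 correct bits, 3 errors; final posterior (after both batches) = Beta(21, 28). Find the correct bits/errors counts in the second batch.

Sequential conjugate updates are equivalent to a single update on the pooled data, so total successes = posterior α − prior α and total failures = posterior β − prior β.
Total across both batches: 21−8=13 correct bits, 28−12=16 errors.
Subtract the first batch: 13−4=9 correct bits and 16−3=13 errors.

9 correct bits and 13 errors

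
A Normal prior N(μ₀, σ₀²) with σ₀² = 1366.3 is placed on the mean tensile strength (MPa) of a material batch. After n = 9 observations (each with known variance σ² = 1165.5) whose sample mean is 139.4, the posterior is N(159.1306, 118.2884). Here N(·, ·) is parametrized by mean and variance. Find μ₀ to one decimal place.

With known observation variance, the Normal–Normal posterior has precision τ_n = τ₀ + n/σ² and mean μ_n = (τ₀μ₀ + (n/σ²)x̄)/τ_n.
Here τ₀ = 1/1366.3 = 0.000732 and τ_data = 9/1165.5 = 0.007722, so τ_n = 0.008454.
Rearranging for μ₀: μ₀ = (μ_n·τ_n − τ_data·x̄)/τ₀ = (159.1306·0.008454 − 0.007722·139.4) / 0.000732 = 0.268843/0.000732 ≈ 367.3.

μ₀ = 367.3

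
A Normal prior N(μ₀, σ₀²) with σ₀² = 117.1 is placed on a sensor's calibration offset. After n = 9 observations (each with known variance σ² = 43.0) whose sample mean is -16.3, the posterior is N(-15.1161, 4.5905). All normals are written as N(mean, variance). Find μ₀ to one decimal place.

μ₀ = 13.9

The posterior mean is a precision-weighted average: μ_n = (τ₀μ₀ + τ_data·x̄)/(τ₀+τ_data), with τ₀=1/σ₀² and τ_data=n/σ².
Here τ₀ = 1/117.1 = 0.008540 and τ_data = 9/43.0 = 0.209302, so τ_n = 0.217842.
Rearranging for μ₀: μ₀ = (μ_n·τ_n − τ_data·x̄)/τ₀ = (-15.1161·0.217842 − 0.209302·-16.3) / 0.008540 = 0.118701/0.008540 ≈ 13.9.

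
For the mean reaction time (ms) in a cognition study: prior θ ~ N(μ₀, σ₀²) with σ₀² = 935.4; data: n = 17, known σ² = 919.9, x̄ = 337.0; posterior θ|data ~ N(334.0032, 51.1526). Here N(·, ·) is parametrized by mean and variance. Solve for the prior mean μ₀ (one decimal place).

μ₀ = 282.2

With known observation variance, the Normal–Normal posterior has precision τ_n = τ₀ + n/σ² and mean μ_n = (τ₀μ₀ + (n/σ²)x̄)/τ_n.
Here τ₀ = 1/935.4 = 0.001069 and τ_data = 17/919.9 = 0.018480, so τ_n = 0.019549.
Rearranging for μ₀: μ₀ = (μ_n·τ_n − τ_data·x̄)/τ₀ = (334.0032·0.019549 − 0.018480·337.0) / 0.001069 = 0.301669/0.001069 ≈ 282.2.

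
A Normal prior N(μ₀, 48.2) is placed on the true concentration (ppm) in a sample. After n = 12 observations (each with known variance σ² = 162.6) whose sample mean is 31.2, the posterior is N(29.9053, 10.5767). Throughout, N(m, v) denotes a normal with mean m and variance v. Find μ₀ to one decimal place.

The posterior mean is a precision-weighted average: μ_n = (τ₀μ₀ + τ_data·x̄)/(τ₀+τ_data), with τ₀=1/σ₀² and τ_data=n/σ².
Here τ₀ = 1/48.2 = 0.020747 and τ_data = 12/162.6 = 0.073801, so τ_n = 0.094548.
Rearranging for μ₀: μ₀ = (μ_n·τ_n − τ_data·x̄)/τ₀ = (29.9053·0.094548 − 0.073801·31.2) / 0.020747 = 0.524895/0.020747 ≈ 25.3.

μ₀ = 25.3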